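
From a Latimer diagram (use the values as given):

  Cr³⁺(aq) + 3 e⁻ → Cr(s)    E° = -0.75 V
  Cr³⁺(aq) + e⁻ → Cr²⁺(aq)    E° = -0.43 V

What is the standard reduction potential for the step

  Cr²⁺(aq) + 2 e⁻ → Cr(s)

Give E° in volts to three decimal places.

Sequential free energies add, so n₃E°₃ = n₁E°₁ + n₂E°₂.
With n₃ = 3, and the known step contributing 1×(-0.43) V, the unknown satisfies 2·E° = 3×(-0.75) − 1×(-0.43) = -1.820.
E° = -1.820 / 2 = -0.910 V.

-0.910 V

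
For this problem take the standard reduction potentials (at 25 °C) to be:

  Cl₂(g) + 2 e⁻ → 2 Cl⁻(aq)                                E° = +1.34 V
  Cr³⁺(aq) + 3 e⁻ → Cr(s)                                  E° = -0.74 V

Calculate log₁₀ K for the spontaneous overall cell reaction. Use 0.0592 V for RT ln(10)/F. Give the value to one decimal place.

Cathode: Cl₂/Cl⁻; anode: Cr³⁺/Cr. E°cell = +2.08 V, n = 6.
log K = nE°cell / 0.0592 = (6)(+2.08) / 0.0592 = 210.8.

210.8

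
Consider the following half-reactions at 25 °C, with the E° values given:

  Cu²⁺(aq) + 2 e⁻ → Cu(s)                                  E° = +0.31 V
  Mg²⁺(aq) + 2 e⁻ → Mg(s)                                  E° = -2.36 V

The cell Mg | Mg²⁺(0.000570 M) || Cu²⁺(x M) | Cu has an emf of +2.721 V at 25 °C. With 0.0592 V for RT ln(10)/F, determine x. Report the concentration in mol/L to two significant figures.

Cu²⁺/Cu is the cathode, Mg²⁺/Mg the anode: E°cell = +2.67 V, n = 2.
Overall reaction: Cu²⁺(aq) + Mg(s) → Cu(s) + Mg²⁺(aq); Q = [Mg²⁺]^1/[Cu²⁺]^1.
From E = E° − (0.0592/n) log Q: log Q = (E° − E)·n/0.0592 = (+2.67 − (+2.721))·2/0.0592 = -1.7230.
So 1·log[Cu²⁺] = 1·log(0.00057) − log Q = -3.2441 − (-1.7230) = -1.5211; [Cu²⁺] = 10^(-1.5211) ≈ 0.030 M.

0.030 M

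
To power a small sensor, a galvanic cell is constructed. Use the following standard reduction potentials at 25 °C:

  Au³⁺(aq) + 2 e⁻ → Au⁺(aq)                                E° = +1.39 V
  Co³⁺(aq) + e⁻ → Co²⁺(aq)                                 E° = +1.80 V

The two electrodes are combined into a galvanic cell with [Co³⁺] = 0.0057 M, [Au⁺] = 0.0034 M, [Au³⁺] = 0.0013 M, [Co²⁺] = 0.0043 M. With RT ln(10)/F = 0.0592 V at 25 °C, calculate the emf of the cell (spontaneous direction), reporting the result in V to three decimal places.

+0.430 V

Co³⁺/Co²⁺ is the cathode (higher E°), Au³⁺/Au⁺ the anode: E°cell = +1.80 − (+1.39) = +0.41 V, n = 2.
Overall: 2 Co³⁺(aq) + Au⁺(aq) → 2 Co²⁺(aq) + Au³⁺(aq)
Q = [Co²⁺]^2·[Au³⁺] / ([Co³⁺]^2·[Au⁺]); log Q = -0.662.
E = E° − (0.0592/n) log Q = +0.41 − (0.0592/2)(-0.662) = +0.430 V.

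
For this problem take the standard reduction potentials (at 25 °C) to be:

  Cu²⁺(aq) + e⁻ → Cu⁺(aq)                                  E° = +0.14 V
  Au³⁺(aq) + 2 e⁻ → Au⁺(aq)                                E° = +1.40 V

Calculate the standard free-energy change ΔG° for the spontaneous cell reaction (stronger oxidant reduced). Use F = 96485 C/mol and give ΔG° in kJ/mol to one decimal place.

-243.1 kJ/mol

Au³⁺/Au⁺ (E° = +1.40 V) is the cathode; Cu²⁺/Cu⁺ (E° = +0.14 V) is the anode, so E°cell = +1.26 V.
Balancing electrons gives n = 2 (lcm of 2 and 1).
ΔG° = −nFE° = −(2)(96485)(+1.26) = -243,142 J = -243.1 kJ/mol.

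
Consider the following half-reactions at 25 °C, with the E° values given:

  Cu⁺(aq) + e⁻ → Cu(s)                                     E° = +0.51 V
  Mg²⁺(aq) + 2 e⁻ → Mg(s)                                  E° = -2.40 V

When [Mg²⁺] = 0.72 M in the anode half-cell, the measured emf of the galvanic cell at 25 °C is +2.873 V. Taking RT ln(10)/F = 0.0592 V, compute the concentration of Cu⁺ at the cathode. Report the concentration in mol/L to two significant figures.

Cu⁺/Cu is the cathode, Mg²⁺/Mg the anode: E°cell = +2.91 V, n = 2.
Overall reaction: 2 Cu⁺(aq) + Mg(s) → 2 Cu(s) + Mg²⁺(aq); Q = [Mg²⁺]^1/[Cu⁺]^2.
From E = E° − (0.0592/n) log Q: log Q = (E° − E)·n/0.0592 = (+2.91 − (+2.873))·2/0.0592 = 1.2500.
So 2·log[Cu⁺] = 1·log(0.72) − log Q = -0.1427 − (1.2500) = -1.3927; log[Cu⁺] = -1.3927 / 2 = -0.6964; [Cu⁺] = 10^(-0.6964) ≈ 0.20 M.

0.20 M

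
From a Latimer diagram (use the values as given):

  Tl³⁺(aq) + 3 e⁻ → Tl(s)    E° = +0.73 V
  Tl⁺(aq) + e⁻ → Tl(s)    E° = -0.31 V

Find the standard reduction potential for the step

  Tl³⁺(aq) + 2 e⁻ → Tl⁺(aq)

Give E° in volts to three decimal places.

+1.250 V

Sequential free energies add, so n₃E°₃ = n₁E°₁ + n₂E°₂.
With n₃ = 3, and the known step contributing 1×(-0.31) V, the unknown satisfies 2·E° = 3×(+0.73) − 1×(-0.31) = +2.500.
E° = +2.500 / 2 = +1.250 V.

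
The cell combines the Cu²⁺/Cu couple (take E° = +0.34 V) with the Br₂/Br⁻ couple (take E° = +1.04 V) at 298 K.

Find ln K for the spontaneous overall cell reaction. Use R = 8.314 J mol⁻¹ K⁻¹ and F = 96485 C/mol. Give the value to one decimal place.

Cathode: Br₂/Br⁻; anode: Cu²⁺/Cu. E°cell = (+1.04) − (+0.34) = +0.70 V, with n = 2.
ΔG° = −nFE° = −RT ln K, so ln K = nFE°/(RT) = (2)(96485)(+0.70) / ((8.314)(298)) = 54.521.

54.5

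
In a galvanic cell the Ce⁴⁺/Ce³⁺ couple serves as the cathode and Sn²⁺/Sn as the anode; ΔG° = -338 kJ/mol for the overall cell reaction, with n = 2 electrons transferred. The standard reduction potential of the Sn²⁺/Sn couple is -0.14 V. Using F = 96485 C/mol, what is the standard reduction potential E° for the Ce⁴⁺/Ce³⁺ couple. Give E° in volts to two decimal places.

E°cell = −ΔG°/(nF) = −(-338×10³)/((2)(96485)) = +1.752 V.
Since Ce⁴⁺/Ce³⁺ is the cathode and Sn²⁺/Sn the anode, E°cell = E°(Ce⁴⁺/Ce³⁺) − E°(Sn²⁺/Sn).
So E°(Ce⁴⁺/Ce³⁺) = E°cell + E°(Sn²⁺/Sn) = +1.752 + (-0.14) = +1.61 V.

+1.61 V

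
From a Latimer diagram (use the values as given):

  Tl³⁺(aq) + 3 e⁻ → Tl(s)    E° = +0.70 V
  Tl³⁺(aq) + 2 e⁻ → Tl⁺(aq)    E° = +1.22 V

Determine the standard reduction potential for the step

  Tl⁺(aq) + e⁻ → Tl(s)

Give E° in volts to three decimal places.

-0.340 V

Sequential free energies add, so n₃E°₃ = n₁E°₁ + n₂E°₂.
With n₃ = 3, and the known step contributing 2×(+1.22) V, the unknown satisfies 1·E° = 3×(+0.70) − 2×(+1.22) = -0.340.
E° = -0.340 / 1 = -0.340 V.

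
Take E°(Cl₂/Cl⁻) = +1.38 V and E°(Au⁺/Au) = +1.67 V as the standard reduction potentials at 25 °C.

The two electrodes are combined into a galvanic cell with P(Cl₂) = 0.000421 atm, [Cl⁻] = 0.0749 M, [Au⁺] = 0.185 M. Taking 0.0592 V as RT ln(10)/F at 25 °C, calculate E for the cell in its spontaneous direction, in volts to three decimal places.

+0.280 V

Au⁺/Au is the cathode (higher E°), Cl₂/Cl⁻ the anode: E°cell = +1.67 − (+1.38) = +0.29 V, n = 2.
Overall: 2 Au⁺(aq) + 2 Cl⁻(aq) → 2 Au(s) + Cl₂(g)
Q = P(Cl₂) / ([Au⁺]^2·[Cl⁻]^2); log Q = 0.341.
E = E° − (0.0592/n) log Q = +0.29 − (0.0592/2)(0.341) = +0.280 V.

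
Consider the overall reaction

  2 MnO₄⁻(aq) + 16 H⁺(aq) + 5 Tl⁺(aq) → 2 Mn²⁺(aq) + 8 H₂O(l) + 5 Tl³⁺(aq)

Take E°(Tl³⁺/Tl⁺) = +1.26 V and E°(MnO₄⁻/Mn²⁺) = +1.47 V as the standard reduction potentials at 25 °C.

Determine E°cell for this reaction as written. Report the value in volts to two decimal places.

+0.21 V

The MnO₄⁻/Mn²⁺ couple has the higher reduction potential, so it is the cathode; Tl³⁺/Tl⁺ is oxidised at the anode.
E°cell = E°(cathode) − E°(anode) = (+1.47) − (+1.26) = +0.21 V.
Since E°cell > 0, the reaction is spontaneous under standard conditions.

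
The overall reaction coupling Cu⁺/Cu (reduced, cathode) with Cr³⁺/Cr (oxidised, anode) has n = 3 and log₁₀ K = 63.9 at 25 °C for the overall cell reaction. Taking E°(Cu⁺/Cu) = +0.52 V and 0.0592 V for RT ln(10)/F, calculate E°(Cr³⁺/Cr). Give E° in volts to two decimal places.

E°cell = (0.0592/n)·log K = (0.0592/3)(63.9) = +1.261 V.
Since Cu⁺/Cu is the cathode and Cr³⁺/Cr the anode, E°cell = E°(Cu⁺/Cu) − E°(Cr³⁺/Cr).
So E°(Cr³⁺/Cr) = E°(Cu⁺/Cu) − E°cell = (+0.52) − (+1.261) = -0.74 V.

-0.74 V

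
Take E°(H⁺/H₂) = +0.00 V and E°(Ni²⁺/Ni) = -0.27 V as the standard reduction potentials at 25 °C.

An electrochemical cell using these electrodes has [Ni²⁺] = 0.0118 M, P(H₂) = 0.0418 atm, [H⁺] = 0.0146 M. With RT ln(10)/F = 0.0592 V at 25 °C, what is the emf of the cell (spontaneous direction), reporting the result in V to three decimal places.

+0.259 V

H⁺/H₂ is the cathode (higher E°), Ni²⁺/Ni the anode: E°cell = +0.00 − (-0.27) = +0.27 V, n = 2.
Overall: 2 H⁺(aq) + Ni(s) → H₂(g) + Ni²⁺(aq)
Q = P(H₂)·[Ni²⁺] / ([H⁺]^2); log Q = 0.364.
E = E° − (0.0592/n) log Q = +0.27 − (0.0592/2)(0.364) = +0.259 V.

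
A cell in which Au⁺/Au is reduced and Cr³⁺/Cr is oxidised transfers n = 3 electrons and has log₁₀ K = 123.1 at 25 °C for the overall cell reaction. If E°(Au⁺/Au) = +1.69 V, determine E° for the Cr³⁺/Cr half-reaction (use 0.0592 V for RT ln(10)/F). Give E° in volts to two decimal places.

-0.74 V

E°cell = (0.0592/n)·log K = (0.0592/3)(123.1) = +2.429 V.
Since Au⁺/Au is the cathode and Cr³⁺/Cr the anode, E°cell = E°(Au⁺/Au) − E°(Cr³⁺/Cr).
So E°(Cr³⁺/Cr) = E°(Au⁺/Au) − E°cell = (+1.69) − (+2.429) = -0.74 V.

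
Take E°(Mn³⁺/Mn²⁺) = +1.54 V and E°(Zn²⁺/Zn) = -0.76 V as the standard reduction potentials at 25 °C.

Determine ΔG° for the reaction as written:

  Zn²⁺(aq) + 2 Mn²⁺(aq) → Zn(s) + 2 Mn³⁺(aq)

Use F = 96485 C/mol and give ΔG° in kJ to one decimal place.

+443.8 kJ

As written, Zn²⁺/Zn is reduced (cathode) and Mn³⁺/Mn²⁺ is oxidised (anode), so E°cell = (-0.76) − (+1.54) = -2.30 V.
Balancing electrons gives n = 2.
ΔG° = −nFE° = −(2)(96485)(-2.30) = 443,831 J = +443.8 kJ.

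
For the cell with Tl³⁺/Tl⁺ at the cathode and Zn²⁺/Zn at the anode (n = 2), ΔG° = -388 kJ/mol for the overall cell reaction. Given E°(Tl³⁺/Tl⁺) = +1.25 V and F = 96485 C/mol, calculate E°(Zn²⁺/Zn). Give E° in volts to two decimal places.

E°cell = −ΔG°/(nF) = −(-388×10³)/((2)(96485)) = +2.011 V.
Since Tl³⁺/Tl⁺ is the cathode and Zn²⁺/Zn the anode, E°cell = E°(Tl³⁺/Tl⁺) − E°(Zn²⁺/Zn).
So E°(Zn²⁺/Zn) = E°(Tl³⁺/Tl⁺) − E°cell = (+1.25) − (+2.011) = -0.76 V.

-0.76 V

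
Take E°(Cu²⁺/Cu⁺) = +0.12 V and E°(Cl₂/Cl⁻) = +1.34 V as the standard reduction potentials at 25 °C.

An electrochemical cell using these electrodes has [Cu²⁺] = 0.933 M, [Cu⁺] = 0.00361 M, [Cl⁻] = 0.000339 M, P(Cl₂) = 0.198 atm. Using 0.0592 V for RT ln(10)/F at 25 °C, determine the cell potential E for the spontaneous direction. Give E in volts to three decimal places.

+1.262 V

Cl₂/Cl⁻ is the cathode (higher E°), Cu²⁺/Cu⁺ the anode: E°cell = +1.34 − (+0.12) = +1.22 V, n = 2.
Overall: Cl₂(g) + 2 Cu⁺(aq) → 2 Cl⁻(aq) + 2 Cu²⁺(aq)
Q = [Cl⁻]^2·[Cu²⁺]^2 / (P(Cl₂)·[Cu⁺]^2); log Q = -1.412.
E = E° − (0.0592/n) log Q = +1.22 − (0.0592/2)(-1.412) = +1.262 V.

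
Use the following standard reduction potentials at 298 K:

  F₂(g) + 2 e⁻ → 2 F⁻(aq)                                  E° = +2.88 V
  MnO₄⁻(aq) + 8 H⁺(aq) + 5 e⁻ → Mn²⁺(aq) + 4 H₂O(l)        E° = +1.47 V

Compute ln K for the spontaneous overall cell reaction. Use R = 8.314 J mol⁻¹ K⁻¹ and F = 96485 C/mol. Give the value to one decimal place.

549.1

Cathode: F₂/F⁻; anode: MnO₄⁻/Mn²⁺. E°cell = (+2.88) − (+1.47) = +1.41 V, with n = 10.
ΔG° = −nFE° = −RT ln K, so ln K = nFE°/(RT) = (10)(96485)(+1.41) / ((8.314)(298)) = 549.101.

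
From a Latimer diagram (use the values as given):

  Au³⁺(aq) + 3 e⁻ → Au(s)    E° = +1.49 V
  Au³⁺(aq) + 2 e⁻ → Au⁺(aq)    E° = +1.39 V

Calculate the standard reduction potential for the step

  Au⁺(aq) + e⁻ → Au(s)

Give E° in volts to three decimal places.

+1.690 V

Sequential free energies add, so n₃E°₃ = n₁E°₁ + n₂E°₂.
With n₃ = 3, and the known step contributing 2×(+1.39) V, the unknown satisfies 1·E° = 3×(+1.49) − 2×(+1.39) = +1.690.
E° = +1.690 / 1 = +1.690 V.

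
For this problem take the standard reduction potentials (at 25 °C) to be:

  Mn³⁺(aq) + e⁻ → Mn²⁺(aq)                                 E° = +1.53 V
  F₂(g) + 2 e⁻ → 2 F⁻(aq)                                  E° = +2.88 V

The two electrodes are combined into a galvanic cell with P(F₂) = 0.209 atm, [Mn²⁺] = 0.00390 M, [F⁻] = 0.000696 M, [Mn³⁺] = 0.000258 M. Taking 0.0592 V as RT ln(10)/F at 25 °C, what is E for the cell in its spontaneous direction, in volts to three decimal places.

+1.587 V

F₂/F⁻ is the cathode (higher E°), Mn³⁺/Mn²⁺ the anode: E°cell = +2.88 − (+1.53) = +1.35 V, n = 2.
Overall: F₂(g) + 2 Mn²⁺(aq) → 2 F⁻(aq) + 2 Mn³⁺(aq)
Q = [F⁻]^2·[Mn³⁺]^2 / (P(F₂)·[Mn²⁺]^2); log Q = -7.994.
E = E° − (0.0592/n) log Q = +1.35 − (0.0592/2)(-7.994) = +1.587 V.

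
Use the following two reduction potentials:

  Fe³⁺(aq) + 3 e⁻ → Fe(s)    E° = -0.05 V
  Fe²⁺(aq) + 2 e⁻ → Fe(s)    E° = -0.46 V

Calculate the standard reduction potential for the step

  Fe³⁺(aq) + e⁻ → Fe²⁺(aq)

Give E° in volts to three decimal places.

+0.770 V

Sequential free energies add, so n₃E°₃ = n₁E°₁ + n₂E°₂.
With n₃ = 3, and the known step contributing 2×(-0.46) V, the unknown satisfies 1·E° = 3×(-0.05) − 2×(-0.46) = +0.770.
E° = +0.770 / 1 = +0.770 V.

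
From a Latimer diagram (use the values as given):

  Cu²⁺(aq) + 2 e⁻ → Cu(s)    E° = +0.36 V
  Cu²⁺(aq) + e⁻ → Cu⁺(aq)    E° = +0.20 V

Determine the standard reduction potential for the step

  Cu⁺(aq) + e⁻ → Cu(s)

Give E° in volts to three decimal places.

Sequential free energies add, so n₃E°₃ = n₁E°₁ + n₂E°₂.
With n₃ = 2, and the known step contributing 1×(+0.20) V, the unknown satisfies 1·E° = 2×(+0.36) − 1×(+0.20) = +0.520.
E° = +0.520 / 1 = +0.520 V.

+0.520 V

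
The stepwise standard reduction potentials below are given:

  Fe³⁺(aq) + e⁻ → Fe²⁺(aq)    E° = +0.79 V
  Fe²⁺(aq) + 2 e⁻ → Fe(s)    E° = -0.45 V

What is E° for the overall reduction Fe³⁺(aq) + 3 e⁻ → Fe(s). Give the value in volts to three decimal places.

Standard free energies of sequential steps add: ΔG°₃ = ΔG°₁ + ΔG°₂, so n₃E°₃ = n₁E°₁ + n₂E°₂.
E°₃ = (1×+0.79 + 2×-0.45) / 3 = (-0.110) / 3 = -0.037 V.

-0.037 V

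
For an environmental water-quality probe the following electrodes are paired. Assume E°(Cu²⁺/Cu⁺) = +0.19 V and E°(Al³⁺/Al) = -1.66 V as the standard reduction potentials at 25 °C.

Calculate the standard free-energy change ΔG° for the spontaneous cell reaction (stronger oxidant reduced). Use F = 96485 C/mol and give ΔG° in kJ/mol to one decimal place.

Cu²⁺/Cu⁺ (E° = +0.19 V) is the cathode; Al³⁺/Al (E° = -1.66 V) is the anode, so E°cell = +1.85 V.
Balancing electrons gives n = 3 (lcm of 1 and 3).
ΔG° = −nFE° = −(3)(96485)(+1.85) = -535,492 J = -535.5 kJ/mol.

-535.5 kJ/mol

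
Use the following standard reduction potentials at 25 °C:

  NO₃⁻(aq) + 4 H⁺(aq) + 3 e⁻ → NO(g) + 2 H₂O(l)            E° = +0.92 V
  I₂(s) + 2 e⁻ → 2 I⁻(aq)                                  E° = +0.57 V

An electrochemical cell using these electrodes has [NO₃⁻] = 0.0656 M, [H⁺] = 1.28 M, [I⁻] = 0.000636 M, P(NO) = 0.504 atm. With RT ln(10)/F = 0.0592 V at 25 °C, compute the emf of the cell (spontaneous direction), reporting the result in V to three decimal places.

+0.152 V

NO₃⁻/NO is the cathode (higher E°), I₂/I⁻ the anode: E°cell = +0.92 − (+0.57) = +0.35 V, n = 6.
Overall: 2 NO₃⁻(aq) + 8 H⁺(aq) + 6 I⁻(aq) → 2 NO(g) + 4 H₂O(l) + 3 I₂(s)
Q = P(NO)^2 / ([NO₃⁻]^2·[H⁺]^8·[I⁻]^6); log Q = 20.093.
E = E° − (0.0592/n) log Q = +0.35 − (0.0592/6)(20.093) = +0.152 V.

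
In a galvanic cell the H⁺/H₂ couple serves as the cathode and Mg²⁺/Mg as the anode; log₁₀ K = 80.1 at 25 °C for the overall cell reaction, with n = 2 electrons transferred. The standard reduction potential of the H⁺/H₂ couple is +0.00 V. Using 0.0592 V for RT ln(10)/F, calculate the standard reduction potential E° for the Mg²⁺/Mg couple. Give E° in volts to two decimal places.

E°cell = (0.0592/n)·log K = (0.0592/2)(80.1) = +2.371 V.
Since H⁺/H₂ is the cathode and Mg²⁺/Mg the anode, E°cell = E°(H⁺/H₂) − E°(Mg²⁺/Mg).
So E°(Mg²⁺/Mg) = E°(H⁺/H₂) − E°cell = (+0.00) − (+2.371) = -2.37 V.

-2.37 V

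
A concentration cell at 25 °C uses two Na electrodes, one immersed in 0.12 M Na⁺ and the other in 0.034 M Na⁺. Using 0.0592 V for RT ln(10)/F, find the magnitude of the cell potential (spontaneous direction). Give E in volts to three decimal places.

For a concentration cell E°cell = 0. The 0.12 M side is the cathode (reduction is favoured where [Na⁺] is higher).
With n = 1, E = −(0.0592/1) log([Na⁺]ₐₙ/[Na⁺]꜀ₐₜ) = −(0.0592/1) log(0.034/0.12) = −(0.0592/1)(-0.548) = +0.032 V.

+0.032 V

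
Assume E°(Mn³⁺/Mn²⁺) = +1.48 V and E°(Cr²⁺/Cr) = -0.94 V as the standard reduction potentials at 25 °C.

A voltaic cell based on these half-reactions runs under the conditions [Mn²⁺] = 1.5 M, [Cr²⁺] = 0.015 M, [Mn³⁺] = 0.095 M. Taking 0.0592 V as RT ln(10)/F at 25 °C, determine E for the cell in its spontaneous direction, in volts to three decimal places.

+2.403 V

Mn³⁺/Mn²⁺ is the cathode (higher E°), Cr²⁺/Cr the anode: E°cell = +1.48 − (-0.94) = +2.42 V, n = 2.
Overall: 2 Mn³⁺(aq) + Cr(s) → 2 Mn²⁺(aq) + Cr²⁺(aq)
Q = [Mn²⁺]^2·[Cr²⁺] / ([Mn³⁺]^2); log Q = 0.573.
E = E° − (0.0592/n) log Q = +2.42 − (0.0592/2)(0.573) = +2.403 V.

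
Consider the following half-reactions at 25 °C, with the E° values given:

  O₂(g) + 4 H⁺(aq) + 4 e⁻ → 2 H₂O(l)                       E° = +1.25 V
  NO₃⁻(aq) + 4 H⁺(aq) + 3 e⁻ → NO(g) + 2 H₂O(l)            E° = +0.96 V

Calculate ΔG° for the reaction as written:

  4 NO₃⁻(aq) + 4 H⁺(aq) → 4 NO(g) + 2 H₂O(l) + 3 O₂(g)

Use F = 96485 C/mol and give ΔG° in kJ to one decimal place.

+335.8 kJ

As written, NO₃⁻/NO is reduced (cathode) and O₂/H₂O is oxidised (anode), so E°cell = (+0.96) − (+1.25) = -0.29 V.
Balancing electrons gives n = 12.
ΔG° = −nFE° = −(12)(96485)(-0.29) = 335,768 J = +335.8 kJ.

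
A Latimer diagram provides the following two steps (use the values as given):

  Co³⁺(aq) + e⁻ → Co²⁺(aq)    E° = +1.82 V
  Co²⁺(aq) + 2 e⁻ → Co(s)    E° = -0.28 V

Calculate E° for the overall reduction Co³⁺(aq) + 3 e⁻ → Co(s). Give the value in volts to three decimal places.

+0.420 V

Standard free energies of sequential steps add: ΔG°₃ = ΔG°₁ + ΔG°₂, so n₃E°₃ = n₁E°₁ + n₂E°₂.
E°₃ = (1×+1.82 + 2×-0.28) / 3 = (+1.260) / 3 = +0.420 V.
E° values themselves are not directly additive — weighting by electron count is essential.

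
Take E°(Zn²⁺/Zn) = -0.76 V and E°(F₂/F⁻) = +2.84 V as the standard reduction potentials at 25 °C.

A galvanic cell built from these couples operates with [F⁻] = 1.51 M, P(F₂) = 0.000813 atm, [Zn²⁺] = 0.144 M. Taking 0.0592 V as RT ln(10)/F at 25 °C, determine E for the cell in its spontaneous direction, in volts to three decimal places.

F₂/F⁻ is the cathode (higher E°), Zn²⁺/Zn the anode: E°cell = +2.84 − (-0.76) = +3.60 V, n = 2.
Overall: F₂(g) + Zn(s) → 2 F⁻(aq) + Zn²⁺(aq)
Q = [F⁻]^2·[Zn²⁺] / (P(F₂)); log Q = 2.606.
E = E° − (0.0592/n) log Q = +3.60 − (0.0592/2)(2.606) = +3.523 V.

+3.523 V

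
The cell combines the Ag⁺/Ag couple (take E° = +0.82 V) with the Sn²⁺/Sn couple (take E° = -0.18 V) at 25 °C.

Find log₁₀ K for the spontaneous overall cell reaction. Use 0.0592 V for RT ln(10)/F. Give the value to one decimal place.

33.8

Cathode: Ag⁺/Ag; anode: Sn²⁺/Sn. E°cell = +1.00 V, n = 2.
log K = nE°cell / 0.0592 = (2)(+1.00) / 0.0592 = 33.8.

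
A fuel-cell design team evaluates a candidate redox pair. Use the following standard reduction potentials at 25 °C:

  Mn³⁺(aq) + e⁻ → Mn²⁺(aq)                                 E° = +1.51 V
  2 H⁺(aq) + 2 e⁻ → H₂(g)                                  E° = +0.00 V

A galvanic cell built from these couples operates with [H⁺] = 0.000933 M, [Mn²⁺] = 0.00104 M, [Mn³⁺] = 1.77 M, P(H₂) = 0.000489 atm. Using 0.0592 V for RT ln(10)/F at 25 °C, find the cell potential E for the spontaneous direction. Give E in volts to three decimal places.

+1.783 V

Mn³⁺/Mn²⁺ is the cathode (higher E°), H⁺/H₂ the anode: E°cell = +1.51 − (+0.00) = +1.51 V, n = 2.
Overall: 2 Mn³⁺(aq) + H₂(g) → 2 Mn²⁺(aq) + 2 H⁺(aq)
Q = [Mn²⁺]^2·[H⁺]^2 / ([Mn³⁺]^2·P(H₂)); log Q = -9.211.
E = E° − (0.0592/n) log Q = +1.51 − (0.0592/2)(-9.211) = +1.783 V.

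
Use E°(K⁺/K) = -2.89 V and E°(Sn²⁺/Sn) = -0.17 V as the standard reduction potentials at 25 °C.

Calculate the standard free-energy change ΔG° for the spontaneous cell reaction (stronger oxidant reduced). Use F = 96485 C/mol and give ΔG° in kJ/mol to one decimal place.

-524.9 kJ/mol

Sn²⁺/Sn (E° = -0.17 V) is the cathode; K⁺/K (E° = -2.89 V) is the anode, so E°cell = +2.72 V.
Balancing electrons gives n = 2 (lcm of 2 and 1).
ΔG° = −nFE° = −(2)(96485)(+2.72) = -524,878 J = -524.9 kJ/mol.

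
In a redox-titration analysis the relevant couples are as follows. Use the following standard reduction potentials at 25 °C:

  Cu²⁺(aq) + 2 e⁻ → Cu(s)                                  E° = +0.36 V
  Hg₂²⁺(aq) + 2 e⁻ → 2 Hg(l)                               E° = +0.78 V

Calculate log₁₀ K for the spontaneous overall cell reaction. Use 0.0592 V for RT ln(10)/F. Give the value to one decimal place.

Cathode: Hg₂²⁺/Hg; anode: Cu²⁺/Cu. E°cell = +0.42 V, n = 2.
log K = nE°cell / 0.0592 = (2)(+0.42) / 0.0592 = 14.2.

14.2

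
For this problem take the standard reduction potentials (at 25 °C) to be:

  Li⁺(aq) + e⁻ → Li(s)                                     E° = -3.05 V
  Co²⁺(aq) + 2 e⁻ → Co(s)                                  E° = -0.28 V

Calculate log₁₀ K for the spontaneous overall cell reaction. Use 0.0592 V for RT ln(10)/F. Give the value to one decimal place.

93.6

Cathode: Co²⁺/Co; anode: Li⁺/Li. E°cell = +2.77 V, n = 2.
log K = nE°cell / 0.0592 = (2)(+2.77) / 0.0592 = 93.6.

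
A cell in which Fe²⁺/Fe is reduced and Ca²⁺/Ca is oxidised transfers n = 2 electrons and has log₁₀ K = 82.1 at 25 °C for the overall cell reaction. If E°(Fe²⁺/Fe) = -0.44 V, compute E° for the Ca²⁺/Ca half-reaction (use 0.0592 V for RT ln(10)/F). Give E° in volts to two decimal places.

E°cell = (0.0592/n)·log K = (0.0592/2)(82.1) = +2.430 V.
Since Fe²⁺/Fe is the cathode and Ca²⁺/Ca the anode, E°cell = E°(Fe²⁺/Fe) − E°(Ca²⁺/Ca).
So E°(Ca²⁺/Ca) = E°(Fe²⁺/Fe) − E°cell = (-0.44) − (+2.430) = -2.87 V.

-2.87 V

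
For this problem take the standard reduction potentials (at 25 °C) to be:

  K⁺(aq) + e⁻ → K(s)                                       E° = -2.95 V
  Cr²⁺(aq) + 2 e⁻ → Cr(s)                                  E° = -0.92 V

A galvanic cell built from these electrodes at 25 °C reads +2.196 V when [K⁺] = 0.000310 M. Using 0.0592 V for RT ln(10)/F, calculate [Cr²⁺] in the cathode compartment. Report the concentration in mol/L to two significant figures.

0.039 M

Cr²⁺/Cr is the cathode, K⁺/K the anode: E°cell = +2.03 V, n = 2.
Overall reaction: Cr²⁺(aq) + 2 K(s) → Cr(s) + 2 K⁺(aq); Q = [K⁺]^2/[Cr²⁺]^1.
From E = E° − (0.0592/n) log Q: log Q = (E° − E)·n/0.0592 = (+2.03 − (+2.196))·2/0.0592 = -5.6081.
So 1·log[Cr²⁺] = 2·log(0.00031) − log Q = -7.0173 − (-5.6081) = -1.4092; [Cr²⁺] = 10^(-1.4092) ≈ 0.039 M.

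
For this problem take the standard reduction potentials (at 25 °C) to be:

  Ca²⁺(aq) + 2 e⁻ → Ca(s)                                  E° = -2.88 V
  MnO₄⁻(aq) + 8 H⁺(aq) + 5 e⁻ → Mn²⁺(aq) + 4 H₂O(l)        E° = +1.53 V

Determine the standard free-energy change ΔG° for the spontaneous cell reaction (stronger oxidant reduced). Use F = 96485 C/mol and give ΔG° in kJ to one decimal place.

-4255.0 kJ

MnO₄⁻/Mn²⁺ (E° = +1.53 V) is the cathode; Ca²⁺/Ca (E° = -2.88 V) is the anode, so E°cell = +4.41 V.
Balancing electrons gives n = 10 (lcm of 5 and 2).
ΔG° = −nFE° = −(10)(96485)(+4.41) = -4,254,988 J = -4255.0 kJ.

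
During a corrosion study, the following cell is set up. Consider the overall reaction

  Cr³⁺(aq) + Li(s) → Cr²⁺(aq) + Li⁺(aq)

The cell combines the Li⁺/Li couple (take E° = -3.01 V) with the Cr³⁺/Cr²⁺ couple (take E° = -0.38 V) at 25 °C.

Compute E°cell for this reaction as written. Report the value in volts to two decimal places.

The Cr³⁺/Cr²⁺ couple has the higher reduction potential, so it is the cathode; Li⁺/Li is oxidised at the anode.
E°cell = E°(cathode) − E°(anode) = (-0.38) − (-3.01) = +2.63 V.

+2.63 V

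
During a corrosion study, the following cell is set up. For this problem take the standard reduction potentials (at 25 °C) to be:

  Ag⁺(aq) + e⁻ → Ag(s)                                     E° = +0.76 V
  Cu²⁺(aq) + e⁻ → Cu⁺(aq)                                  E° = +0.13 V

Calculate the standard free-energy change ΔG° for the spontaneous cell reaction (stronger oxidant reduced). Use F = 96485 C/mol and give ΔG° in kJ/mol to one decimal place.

-60.8 kJ/mol

Ag⁺/Ag (E° = +0.76 V) is the cathode; Cu²⁺/Cu⁺ (E° = +0.13 V) is the anode, so E°cell = +0.63 V.
Balancing electrons gives n = 1 (lcm of 1 and 1).
ΔG° = −nFE° = −(1)(96485)(+0.63) = -60,786 J = -60.8 kJ/mol.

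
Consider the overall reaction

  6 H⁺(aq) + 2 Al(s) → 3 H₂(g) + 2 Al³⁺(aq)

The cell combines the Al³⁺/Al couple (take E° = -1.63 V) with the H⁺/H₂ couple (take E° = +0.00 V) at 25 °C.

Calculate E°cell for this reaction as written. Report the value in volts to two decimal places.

The H⁺/H₂ couple has the higher reduction potential, so it is the cathode; Al³⁺/Al is oxidised at the anode.
E°cell = E°(cathode) − E°(anode) = (+0.00) − (-1.63) = +1.63 V.

+1.63 V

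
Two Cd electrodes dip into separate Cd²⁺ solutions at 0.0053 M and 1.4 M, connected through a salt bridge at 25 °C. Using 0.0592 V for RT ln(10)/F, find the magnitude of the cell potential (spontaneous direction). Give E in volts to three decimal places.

For a concentration cell E°cell = 0. The 1.4 M side is the cathode (reduction is favoured where [Cd²⁺] is higher).
With n = 2, E = −(0.0592/2) log([Cd²⁺]ₐₙ/[Cd²⁺]꜀ₐₜ) = −(0.0592/2) log(0.0053/1.4) = −(0.0592/2)(-2.422) = +0.072 V.

+0.072 V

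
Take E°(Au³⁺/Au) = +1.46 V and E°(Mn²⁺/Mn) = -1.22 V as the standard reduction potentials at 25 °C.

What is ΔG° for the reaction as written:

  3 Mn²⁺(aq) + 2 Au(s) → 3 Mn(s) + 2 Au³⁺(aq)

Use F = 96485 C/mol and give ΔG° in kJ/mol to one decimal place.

As written, Mn²⁺/Mn is reduced (cathode) and Au³⁺/Au is oxidised (anode), so E°cell = (-1.22) − (+1.46) = -2.68 V.
Balancing electrons gives n = 6.
ΔG° = −nFE° = −(6)(96485)(-2.68) = 1,551,479 J = +1551.5 kJ/mol.

+1551.5 kJ/mol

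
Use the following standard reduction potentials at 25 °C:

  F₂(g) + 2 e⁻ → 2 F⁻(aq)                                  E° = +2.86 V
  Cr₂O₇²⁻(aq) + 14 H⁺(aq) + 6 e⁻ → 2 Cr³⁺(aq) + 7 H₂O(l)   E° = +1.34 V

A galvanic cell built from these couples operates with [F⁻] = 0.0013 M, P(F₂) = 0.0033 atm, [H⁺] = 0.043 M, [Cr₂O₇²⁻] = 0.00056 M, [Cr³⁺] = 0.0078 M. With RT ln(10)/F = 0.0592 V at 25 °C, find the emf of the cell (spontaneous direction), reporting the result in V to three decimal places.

F₂/F⁻ is the cathode (higher E°), Cr₂O₇²⁻/Cr³⁺ the anode: E°cell = +2.86 − (+1.34) = +1.52 V, n = 6.
Overall: 3 F₂(g) + 2 Cr³⁺(aq) + 7 H₂O(l) → 6 F⁻(aq) + Cr₂O₇²⁻(aq) + 14 H⁺(aq)
Q = [F⁻]^6·[Cr₂O₇²⁻]·[H⁺]^14 / (P(F₂)^3·[Cr³⁺]^2); log Q = -28.039.
E = E° − (0.0592/n) log Q = +1.52 − (0.0592/6)(-28.039) = +1.797 V.

+1.797 V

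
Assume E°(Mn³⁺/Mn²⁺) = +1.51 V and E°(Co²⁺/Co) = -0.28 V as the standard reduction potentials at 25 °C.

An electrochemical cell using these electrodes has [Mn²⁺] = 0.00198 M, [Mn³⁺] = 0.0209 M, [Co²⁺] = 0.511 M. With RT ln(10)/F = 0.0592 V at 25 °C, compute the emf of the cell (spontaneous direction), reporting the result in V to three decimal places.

Mn³⁺/Mn²⁺ is the cathode (higher E°), Co²⁺/Co the anode: E°cell = +1.51 − (-0.28) = +1.79 V, n = 2.
Overall: 2 Mn³⁺(aq) + Co(s) → 2 Mn²⁺(aq) + Co²⁺(aq)
Q = [Mn²⁺]^2·[Co²⁺] / ([Mn³⁺]^2); log Q = -2.339.
E = E° − (0.0592/n) log Q = +1.79 − (0.0592/2)(-2.339) = +1.859 V.

+1.859 V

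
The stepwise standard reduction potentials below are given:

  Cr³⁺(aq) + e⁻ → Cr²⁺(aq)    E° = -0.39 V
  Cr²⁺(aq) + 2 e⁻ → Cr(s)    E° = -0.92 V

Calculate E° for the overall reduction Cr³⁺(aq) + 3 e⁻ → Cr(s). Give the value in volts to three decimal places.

-0.743 V

Standard free energies of sequential steps add: ΔG°₃ = ΔG°₁ + ΔG°₂, so n₃E°₃ = n₁E°₁ + n₂E°₂.
E°₃ = (1×-0.39 + 2×-0.92) / 3 = (-2.230) / 3 = -0.743 V.
E° values themselves are not directly additive — weighting by electron count is essential.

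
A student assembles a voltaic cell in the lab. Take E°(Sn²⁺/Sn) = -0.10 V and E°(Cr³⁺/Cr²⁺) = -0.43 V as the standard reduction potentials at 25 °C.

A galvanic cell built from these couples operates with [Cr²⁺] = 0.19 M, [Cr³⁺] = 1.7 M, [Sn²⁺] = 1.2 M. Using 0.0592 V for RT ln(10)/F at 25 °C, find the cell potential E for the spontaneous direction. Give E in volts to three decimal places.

+0.276 V

Sn²⁺/Sn is the cathode (higher E°), Cr³⁺/Cr²⁺ the anode: E°cell = -0.10 − (-0.43) = +0.33 V, n = 2.
Overall: Sn²⁺(aq) + 2 Cr²⁺(aq) → Sn(s) + 2 Cr³⁺(aq)
Q = [Cr³⁺]^2 / ([Sn²⁺]·[Cr²⁺]^2); log Q = 1.824.
E = E° − (0.0592/n) log Q = +0.33 − (0.0592/2)(1.824) = +0.276 V.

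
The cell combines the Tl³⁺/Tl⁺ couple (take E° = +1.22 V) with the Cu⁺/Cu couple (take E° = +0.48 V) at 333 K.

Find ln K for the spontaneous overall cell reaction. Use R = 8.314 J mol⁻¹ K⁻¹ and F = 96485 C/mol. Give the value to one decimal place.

51.6

Cathode: Tl³⁺/Tl⁺; anode: Cu⁺/Cu. E°cell = (+1.22) − (+0.48) = +0.74 V, with n = 2.
ΔG° = −nFE° = −RT ln K, so ln K = nFE°/(RT) = (2)(96485)(+0.74) / ((8.314)(333)) = 51.578.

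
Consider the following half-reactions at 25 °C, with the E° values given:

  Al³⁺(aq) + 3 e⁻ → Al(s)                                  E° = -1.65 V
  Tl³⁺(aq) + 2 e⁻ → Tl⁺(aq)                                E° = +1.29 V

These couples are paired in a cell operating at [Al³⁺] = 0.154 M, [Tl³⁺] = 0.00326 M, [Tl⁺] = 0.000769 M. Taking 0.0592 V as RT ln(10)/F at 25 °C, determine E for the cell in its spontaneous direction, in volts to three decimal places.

+2.975 V

Tl³⁺/Tl⁺ is the cathode (higher E°), Al³⁺/Al the anode: E°cell = +1.29 − (-1.65) = +2.94 V, n = 6.
Overall: 3 Tl³⁺(aq) + 2 Al(s) → 3 Tl⁺(aq) + 2 Al³⁺(aq)
Q = [Tl⁺]^3·[Al³⁺]^2 / ([Tl³⁺]^3); log Q = -3.507.
E = E° − (0.0592/n) log Q = +2.94 − (0.0592/6)(-3.507) = +2.975 V.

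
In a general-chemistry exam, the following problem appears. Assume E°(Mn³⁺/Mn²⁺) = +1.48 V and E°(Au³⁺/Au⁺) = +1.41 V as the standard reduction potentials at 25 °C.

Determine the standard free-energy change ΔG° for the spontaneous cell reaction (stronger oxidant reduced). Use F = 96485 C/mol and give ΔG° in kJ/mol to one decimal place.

-13.5 kJ/mol

Mn³⁺/Mn²⁺ (E° = +1.48 V) is the cathode; Au³⁺/Au⁺ (E° = +1.41 V) is the anode, so E°cell = +0.07 V.
Balancing electrons gives n = 2 (lcm of 1 and 2).
ΔG° = −nFE° = −(2)(96485)(+0.07) = -13,508 J = -13.5 kJ/mol.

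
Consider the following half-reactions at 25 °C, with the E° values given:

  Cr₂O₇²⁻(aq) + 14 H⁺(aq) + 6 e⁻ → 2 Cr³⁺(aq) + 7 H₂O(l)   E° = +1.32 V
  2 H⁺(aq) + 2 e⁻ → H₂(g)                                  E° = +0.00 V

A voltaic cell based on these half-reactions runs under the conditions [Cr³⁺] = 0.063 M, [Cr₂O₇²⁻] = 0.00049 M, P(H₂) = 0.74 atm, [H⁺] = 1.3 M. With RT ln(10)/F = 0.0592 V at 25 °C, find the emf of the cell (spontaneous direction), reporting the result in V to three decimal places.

+1.316 V

Cr₂O₇²⁻/Cr³⁺ is the cathode (higher E°), H⁺/H₂ the anode: E°cell = +1.32 − (+0.00) = +1.32 V, n = 6.
Overall: Cr₂O₇²⁻(aq) + 8 H⁺(aq) + 3 H₂(g) → 2 Cr³⁺(aq) + 7 H₂O(l)
Q = [Cr³⁺]^2 / ([Cr₂O₇²⁻]·[H⁺]^8·P(H₂)^3); log Q = 0.389.
E = E° − (0.0592/n) log Q = +1.32 − (0.0592/6)(0.389) = +1.316 V.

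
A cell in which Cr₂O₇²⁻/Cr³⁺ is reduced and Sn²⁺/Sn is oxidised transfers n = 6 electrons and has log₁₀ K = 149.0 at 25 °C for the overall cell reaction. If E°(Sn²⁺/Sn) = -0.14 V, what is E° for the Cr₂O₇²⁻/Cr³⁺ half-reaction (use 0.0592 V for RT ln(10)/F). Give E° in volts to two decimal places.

+1.33 V

E°cell = (0.0592/n)·log K = (0.0592/6)(149.0) = +1.470 V.
Since Cr₂O₇²⁻/Cr³⁺ is the cathode and Sn²⁺/Sn the anode, E°cell = E°(Cr₂O₇²⁻/Cr³⁺) − E°(Sn²⁺/Sn).
So E°(Cr₂O₇²⁻/Cr³⁺) = E°cell + E°(Sn²⁺/Sn) = +1.470 + (-0.14) = +1.33 V.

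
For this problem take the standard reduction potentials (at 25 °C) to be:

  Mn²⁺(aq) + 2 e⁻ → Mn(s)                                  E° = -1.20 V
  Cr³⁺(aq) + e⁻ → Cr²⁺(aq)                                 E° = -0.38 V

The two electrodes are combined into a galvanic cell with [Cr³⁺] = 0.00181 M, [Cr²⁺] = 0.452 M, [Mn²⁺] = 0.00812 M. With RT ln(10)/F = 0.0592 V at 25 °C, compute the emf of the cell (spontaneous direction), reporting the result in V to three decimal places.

Cr³⁺/Cr²⁺ is the cathode (higher E°), Mn²⁺/Mn the anode: E°cell = -0.38 − (-1.20) = +0.82 V, n = 2.
Overall: 2 Cr³⁺(aq) + Mn(s) → 2 Cr²⁺(aq) + Mn²⁺(aq)
Q = [Cr²⁺]^2·[Mn²⁺] / ([Cr³⁺]^2); log Q = 2.704.
E = E° − (0.0592/n) log Q = +0.82 − (0.0592/2)(2.704) = +0.740 V.

+0.740 V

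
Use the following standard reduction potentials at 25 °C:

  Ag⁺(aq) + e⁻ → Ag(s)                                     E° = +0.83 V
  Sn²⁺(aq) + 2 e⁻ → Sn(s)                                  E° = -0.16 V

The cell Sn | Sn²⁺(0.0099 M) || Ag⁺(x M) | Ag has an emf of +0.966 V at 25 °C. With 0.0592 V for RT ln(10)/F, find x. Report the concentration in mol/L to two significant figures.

Ag⁺/Ag is the cathode, Sn²⁺/Sn the anode: E°cell = +0.99 V, n = 2.
Overall reaction: 2 Ag⁺(aq) + Sn(s) → 2 Ag(s) + Sn²⁺(aq); Q = [Sn²⁺]^1/[Ag⁺]^2.
From E = E° − (0.0592/n) log Q: log Q = (E° − E)·n/0.0592 = (+0.99 − (+0.966))·2/0.0592 = 0.8108.
So 2·log[Ag⁺] = 1·log(0.0099) − log Q = -2.0044 − (0.8108) = -2.8152; log[Ag⁺] = -2.8152 / 2 = -1.4076; [Ag⁺] = 10^(-1.4076) ≈ 0.039 M.

0.039 M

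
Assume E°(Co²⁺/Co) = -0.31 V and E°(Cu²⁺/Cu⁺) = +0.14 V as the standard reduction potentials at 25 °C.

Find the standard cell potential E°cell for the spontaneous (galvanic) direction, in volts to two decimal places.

+0.45 V

The Cu²⁺/Cu⁺ couple has the higher reduction potential, so it is the cathode; Co²⁺/Co is oxidised at the anode.
E°cell = E°(cathode) − E°(anode) = (+0.14) − (-0.31) = +0.45 V.
Since E°cell > 0, the reaction is spontaneous under standard conditions.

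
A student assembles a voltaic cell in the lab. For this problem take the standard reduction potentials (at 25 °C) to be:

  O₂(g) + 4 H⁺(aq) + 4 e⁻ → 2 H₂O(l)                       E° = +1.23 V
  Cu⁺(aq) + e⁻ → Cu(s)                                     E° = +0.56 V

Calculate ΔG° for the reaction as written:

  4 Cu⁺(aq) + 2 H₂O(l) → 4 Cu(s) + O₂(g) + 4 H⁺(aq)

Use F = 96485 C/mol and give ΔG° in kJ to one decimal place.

As written, Cu⁺/Cu is reduced (cathode) and O₂/H₂O is oxidised (anode), so E°cell = (+0.56) − (+1.23) = -0.67 V.
Balancing electrons gives n = 4.
ΔG° = −nFE° = −(4)(96485)(-0.67) = 258,580 J = +258.6 kJ.

+258.6 kJ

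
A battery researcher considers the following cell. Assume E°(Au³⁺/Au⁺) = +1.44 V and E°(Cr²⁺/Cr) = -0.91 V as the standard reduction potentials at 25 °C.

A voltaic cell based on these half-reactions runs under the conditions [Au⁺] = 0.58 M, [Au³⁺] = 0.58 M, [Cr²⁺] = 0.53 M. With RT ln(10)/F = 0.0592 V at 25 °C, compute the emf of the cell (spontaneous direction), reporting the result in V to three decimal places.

+2.358 V

Au³⁺/Au⁺ is the cathode (higher E°), Cr²⁺/Cr the anode: E°cell = +1.44 − (-0.91) = +2.35 V, n = 2.
Overall: Au³⁺(aq) + Cr(s) → Au⁺(aq) + Cr²⁺(aq)
Q = [Au⁺]·[Cr²⁺] / ([Au³⁺]); log Q = -0.276.
E = E° − (0.0592/n) log Q = +2.35 − (0.0592/2)(-0.276) = +2.358 V.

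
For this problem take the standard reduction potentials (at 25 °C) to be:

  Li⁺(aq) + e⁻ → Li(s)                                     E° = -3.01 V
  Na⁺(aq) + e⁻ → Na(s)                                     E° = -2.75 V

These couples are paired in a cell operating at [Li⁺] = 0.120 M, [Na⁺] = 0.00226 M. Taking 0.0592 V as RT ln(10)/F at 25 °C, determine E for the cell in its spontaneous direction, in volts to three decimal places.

+0.158 V

Na⁺/Na is the cathode (higher E°), Li⁺/Li the anode: E°cell = -2.75 − (-3.01) = +0.26 V, n = 1.
Overall: Na⁺(aq) + Li(s) → Na(s) + Li⁺(aq)
Q = [Li⁺] / ([Na⁺]); log Q = 1.725.
E = E° − (0.0592/n) log Q = +0.26 − (0.0592/1)(1.725) = +0.158 V.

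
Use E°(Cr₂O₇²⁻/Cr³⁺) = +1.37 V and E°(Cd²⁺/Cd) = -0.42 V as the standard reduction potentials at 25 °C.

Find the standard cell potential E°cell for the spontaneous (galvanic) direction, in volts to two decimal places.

The Cr₂O₇²⁻/Cr³⁺ couple has the higher reduction potential, so it is the cathode; Cd²⁺/Cd is oxidised at the anode.
E°cell = E°(cathode) − E°(anode) = (+1.37) − (-0.42) = +1.79 V.

+1.79 V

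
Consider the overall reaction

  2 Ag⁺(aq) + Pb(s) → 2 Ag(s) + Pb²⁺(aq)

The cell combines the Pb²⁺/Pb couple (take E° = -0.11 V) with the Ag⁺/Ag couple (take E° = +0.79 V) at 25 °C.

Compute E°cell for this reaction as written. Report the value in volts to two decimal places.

+0.90 V

The Ag⁺/Ag couple has the higher reduction potential, so it is the cathode; Pb²⁺/Pb is oxidised at the anode.
E°cell = E°(cathode) − E°(anode) = (+0.79) − (-0.11) = +0.90 V.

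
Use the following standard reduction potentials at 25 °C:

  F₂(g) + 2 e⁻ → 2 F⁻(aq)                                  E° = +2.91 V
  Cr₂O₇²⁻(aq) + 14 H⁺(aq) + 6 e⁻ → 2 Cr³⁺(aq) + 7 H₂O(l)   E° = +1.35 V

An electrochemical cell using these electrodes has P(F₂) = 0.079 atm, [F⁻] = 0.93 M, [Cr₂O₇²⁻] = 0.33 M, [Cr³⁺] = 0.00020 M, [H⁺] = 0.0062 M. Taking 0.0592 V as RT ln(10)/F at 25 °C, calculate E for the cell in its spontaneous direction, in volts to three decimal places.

F₂/F⁻ is the cathode (higher E°), Cr₂O₇²⁻/Cr³⁺ the anode: E°cell = +2.91 − (+1.35) = +1.56 V, n = 6.
Overall: 3 F₂(g) + 2 Cr³⁺(aq) + 7 H₂O(l) → 6 F⁻(aq) + Cr₂O₇²⁻(aq) + 14 H⁺(aq)
Q = [F⁻]^6·[Cr₂O₇²⁻]·[H⁺]^14 / (P(F₂)^3·[Cr³⁺]^2); log Q = -20.872.
E = E° − (0.0592/n) log Q = +1.56 − (0.0592/6)(-20.872) = +1.766 V.

+1.766 V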